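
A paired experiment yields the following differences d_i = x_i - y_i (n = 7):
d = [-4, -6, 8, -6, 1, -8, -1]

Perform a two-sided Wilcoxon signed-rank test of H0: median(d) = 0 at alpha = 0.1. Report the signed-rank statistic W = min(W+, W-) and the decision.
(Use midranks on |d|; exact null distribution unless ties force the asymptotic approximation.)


Step 1: Drop any zero differences (none here) and take |d_i|.
|d| = [4, 6, 8, 6, 1, 8, 1]
Step 2: Midrank |d_i| (ties get averaged ranks).
ranks: |4|->3, |6|->4.5, |8|->6.5, |6|->4.5, |1|->1.5, |8|->6.5, |1|->1.5
Step 3: Attach original signs; sum ranks with positive sign and with negative sign.
W+ = 6.5 + 1.5 = 8
W- = 3 + 4.5 + 4.5 + 6.5 + 1.5 = 20
(Check: W+ + W- = 28 should equal n(n+1)/2 = 28.)
Step 4: Test statistic W = min(W+, W-) = 8.
Step 5: Ties in |d|, so use the tie-corrected normal approximation.
        E[W] = n(n+1)/4 = 7*8/4 = 14.
        Tie groups: |d|=1 (t=2), |d|=6 (t=2), |d|=8 (t=2); sum(t^3 - t) = 18.
        Var[W] = n(n+1)(2n+1)/24 - sum(t^3-t)/48 = 840/24 - 18/48 = 34.625.
        z = (W - E[W]) / sqrt(Var[W]) = (8 - 14) / 5.8843 = -1.0197.
        Two-sided p = 2*Phi(z) = 0.307889.
Step 6: alpha = 0.1. fail to reject H0.

W+ = 8, W- = 20, W = min = 8, p = 0.307889, fail to reject H0.


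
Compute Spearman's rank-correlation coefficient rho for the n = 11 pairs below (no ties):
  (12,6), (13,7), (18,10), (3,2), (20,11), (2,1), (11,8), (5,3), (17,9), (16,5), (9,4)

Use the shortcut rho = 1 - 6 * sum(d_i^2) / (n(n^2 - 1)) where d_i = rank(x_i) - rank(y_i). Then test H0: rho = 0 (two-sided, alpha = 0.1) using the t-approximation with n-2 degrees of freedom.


Step 1: Rank x and y separately (midranks; no ties here).
rank(x): 12->6, 13->7, 18->10, 3->2, 20->11, 2->1, 11->5, 5->3, 17->9, 16->8, 9->4
rank(y): 6->6, 7->7, 10->10, 2->2, 11->11, 1->1, 8->8, 3->3, 9->9, 5->5, 4->4
Step 2: d_i = R_x(i) - R_y(i); compute d_i^2.
  (6-6)^2=0, (7-7)^2=0, (10-10)^2=0, (2-2)^2=0, (11-11)^2=0, (1-1)^2=0, (5-8)^2=9, (3-3)^2=0, (9-9)^2=0, (8-5)^2=9, (4-4)^2=0
sum(d^2) = 18.
Step 3: rho = 1 - 6*18 / (11*(11^2 - 1)) = 1 - 108/1320 = 0.918182.
Step 4: Under H0, t = rho * sqrt((n-2)/(1-rho^2)) = 6.9531 ~ t(9).
Step 5: Two-sided p-value from the t-distribution with 9 df = 0.000067.
Step 6: alpha = 0.1. reject H0.

rho = 0.9182, p = 0.000067, reject H0 at alpha = 0.1.


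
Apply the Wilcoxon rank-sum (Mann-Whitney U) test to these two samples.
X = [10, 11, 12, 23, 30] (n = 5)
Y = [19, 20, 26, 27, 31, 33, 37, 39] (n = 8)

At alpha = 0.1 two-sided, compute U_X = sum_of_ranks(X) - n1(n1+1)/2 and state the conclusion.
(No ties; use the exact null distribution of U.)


Step 1: Combine and sort all 13 observations; assign midranks.
sorted (value, group): (10,X), (11,X), (12,X), (19,Y), (20,Y), (23,X), (26,Y), (27,Y), (30,X), (31,Y), (33,Y), (37,Y), (39,Y)
ranks: 10->1, 11->2, 12->3, 19->4, 20->5, 23->6, 26->7, 27->8, 30->9, 31->10, 33->11, 37->12, 39->13
Step 2: Rank sum for X: R1 = 1 + 2 + 3 + 6 + 9 = 21.
Step 3: U_X = R1 - n1(n1+1)/2 = 21 - 5*6/2 = 21 - 15 = 6.
       U_Y = n1*n2 - U_X = 40 - 6 = 34.
Step 4: No ties, so the exact null distribution of U (based on enumerating the C(13,5) = 1287 equally likely rank assignments) gives the two-sided p-value.
Step 5: p-value = 0.045066; compare to alpha = 0.1. reject H0.

U_X = 6, p = 0.045066, reject H0 at alpha = 0.1.


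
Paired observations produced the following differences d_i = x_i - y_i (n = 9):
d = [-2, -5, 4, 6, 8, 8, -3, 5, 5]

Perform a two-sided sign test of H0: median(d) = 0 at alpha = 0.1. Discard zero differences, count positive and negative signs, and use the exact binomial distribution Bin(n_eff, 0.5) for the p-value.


Step 1: Discard zero differences. Original n = 9; n_eff = number of nonzero differences = 9.
Nonzero differences (with sign): -2, -5, +4, +6, +8, +8, -3, +5, +5
Step 2: Count signs: positive = 6, negative = 3.
Step 3: Under H0: P(positive) = 0.5, so the number of positives S ~ Bin(9, 0.5).
Step 4: Two-sided exact p-value = sum of Bin(9,0.5) probabilities at or below the observed probability = 0.507812.
Step 5: alpha = 0.1. fail to reject H0.

n_eff = 9, pos = 6, neg = 3, p = 0.507812, fail to reject H0.


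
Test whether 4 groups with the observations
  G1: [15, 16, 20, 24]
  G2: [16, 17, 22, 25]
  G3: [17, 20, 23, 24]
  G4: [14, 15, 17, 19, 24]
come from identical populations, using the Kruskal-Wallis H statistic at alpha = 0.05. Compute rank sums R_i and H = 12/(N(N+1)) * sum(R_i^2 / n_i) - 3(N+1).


Step 1: Combine all N = 17 observations and assign midranks.
sorted (value, group, rank): (14,G4,1), (15,G1,2.5), (15,G4,2.5), (16,G1,4.5), (16,G2,4.5), (17,G2,7), (17,G3,7), (17,G4,7), (19,G4,9), (20,G1,10.5), (20,G3,10.5), (22,G2,12), (23,G3,13), (24,G1,15), (24,G3,15), (24,G4,15), (25,G2,17)
Step 2: Sum ranks within each group.
R_1 = 32.5 (n_1 = 4)
R_2 = 40.5 (n_2 = 4)
R_3 = 45.5 (n_3 = 4)
R_4 = 34.5 (n_4 = 5)
Step 3: H = 12/(N(N+1)) * sum(R_i^2/n_i) - 3(N+1)
     = 12/(17*18) * (32.5^2/4 + 40.5^2/4 + 45.5^2/4 + 34.5^2/5) - 3*18
     = 0.039216 * 1429.74 - 54
     = 2.068137.
Step 4: Ties present; correction factor C = 1 - 66/(17^3 - 17) = 0.986520. Corrected H = 2.068137 / 0.986520 = 2.096398.
Step 5: Under H0, H ~ chi^2(3); p-value = 0.552642.
Step 6: alpha = 0.05. fail to reject H0.

H = 2.0964, df = 3, p = 0.552642, fail to reject H0.


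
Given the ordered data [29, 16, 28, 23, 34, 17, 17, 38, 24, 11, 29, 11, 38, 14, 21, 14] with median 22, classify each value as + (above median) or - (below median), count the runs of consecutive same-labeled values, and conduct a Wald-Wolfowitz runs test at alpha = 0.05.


Step 1: Compute median = 22; label A = above, B = below.
Labels in order: ABAAABBAABABABBB  (n_A = 8, n_B = 8)
Step 2: Count runs R = 10.
Step 3: Under H0 (random ordering), E[R] = 2*n_A*n_B/(n_A+n_B) + 1 = 2*8*8/16 + 1 = 9.0000.
        Var[R] = 2*n_A*n_B*(2*n_A*n_B - n_A - n_B) / ((n_A+n_B)^2 * (n_A+n_B-1)) = 14336/3840 = 3.7333.
        SD[R] = 1.9322.
Step 4: Continuity-corrected z = (R - 0.5 - E[R]) / SD[R] = (10 - 0.5 - 9.0000) / 1.9322 = 0.2588.
Step 5: Two-sided p-value via normal approximation = 2*(1 - Phi(|z|)) = 0.795809.
Step 6: alpha = 0.05. fail to reject H0.

R = 10, z = 0.2588, p = 0.795809, fail to reject H0.


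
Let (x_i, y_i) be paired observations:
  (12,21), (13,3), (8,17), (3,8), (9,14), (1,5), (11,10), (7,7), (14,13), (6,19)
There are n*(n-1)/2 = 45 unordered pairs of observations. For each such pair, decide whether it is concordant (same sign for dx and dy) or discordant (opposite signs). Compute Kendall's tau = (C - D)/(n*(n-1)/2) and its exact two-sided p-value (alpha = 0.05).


Step 1: Enumerate the 45 unordered pairs (i,j) with i<j and classify each by sign(x_j-x_i) * sign(y_j-y_i).
  (1,2):dx=+1,dy=-18->D; (1,3):dx=-4,dy=-4->C; (1,4):dx=-9,dy=-13->C; (1,5):dx=-3,dy=-7->C
  (1,6):dx=-11,dy=-16->C; (1,7):dx=-1,dy=-11->C; (1,8):dx=-5,dy=-14->C; (1,9):dx=+2,dy=-8->D
  (1,10):dx=-6,dy=-2->C; (2,3):dx=-5,dy=+14->D; (2,4):dx=-10,dy=+5->D; (2,5):dx=-4,dy=+11->D
  (2,6):dx=-12,dy=+2->D; (2,7):dx=-2,dy=+7->D; (2,8):dx=-6,dy=+4->D; (2,9):dx=+1,dy=+10->C
  (2,10):dx=-7,dy=+16->D; (3,4):dx=-5,dy=-9->C; (3,5):dx=+1,dy=-3->D; (3,6):dx=-7,dy=-12->C
  (3,7):dx=+3,dy=-7->D; (3,8):dx=-1,dy=-10->C; (3,9):dx=+6,dy=-4->D; (3,10):dx=-2,dy=+2->D
  (4,5):dx=+6,dy=+6->C; (4,6):dx=-2,dy=-3->C; (4,7):dx=+8,dy=+2->C; (4,8):dx=+4,dy=-1->D
  (4,9):dx=+11,dy=+5->C; (4,10):dx=+3,dy=+11->C; (5,6):dx=-8,dy=-9->C; (5,7):dx=+2,dy=-4->D
  (5,8):dx=-2,dy=-7->C; (5,9):dx=+5,dy=-1->D; (5,10):dx=-3,dy=+5->D; (6,7):dx=+10,dy=+5->C
  (6,8):dx=+6,dy=+2->C; (6,9):dx=+13,dy=+8->C; (6,10):dx=+5,dy=+14->C; (7,8):dx=-4,dy=-3->C
  (7,9):dx=+3,dy=+3->C; (7,10):dx=-5,dy=+9->D; (8,9):dx=+7,dy=+6->C; (8,10):dx=-1,dy=+12->D
  (9,10):dx=-8,dy=+6->D
Step 2: C = 25, D = 20, total pairs = 45.
Step 3: tau = (C - D)/(n(n-1)/2) = (25 - 20)/45 = 0.111111.
Step 4: Exact two-sided p-value (enumerate n! = 3628800 permutations of y under H0): p = 0.727490.
Step 5: alpha = 0.05. fail to reject H0.

tau_b = 0.1111 (C=25, D=20), p = 0.727490, fail to reject H0.


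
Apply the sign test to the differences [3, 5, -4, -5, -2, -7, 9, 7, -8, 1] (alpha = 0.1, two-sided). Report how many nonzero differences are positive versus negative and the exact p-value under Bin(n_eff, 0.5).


Step 1: Discard zero differences. Original n = 10; n_eff = number of nonzero differences = 10.
Nonzero differences (with sign): +3, +5, -4, -5, -2, -7, +9, +7, -8, +1
Step 2: Count signs: positive = 5, negative = 5.
Step 3: Under H0: P(positive) = 0.5, so the number of positives S ~ Bin(10, 0.5).
Step 4: Two-sided exact p-value = sum of Bin(10,0.5) probabilities at or below the observed probability = 1.000000.
Step 5: alpha = 0.1. fail to reject H0.

n_eff = 10, pos = 5, neg = 5, p = 1.000000, fail to reject H0.


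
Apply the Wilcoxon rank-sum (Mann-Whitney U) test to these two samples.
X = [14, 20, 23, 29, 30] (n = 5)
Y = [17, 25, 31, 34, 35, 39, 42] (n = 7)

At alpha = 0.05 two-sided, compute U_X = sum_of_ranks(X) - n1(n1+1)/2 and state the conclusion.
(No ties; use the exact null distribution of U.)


Step 1: Combine and sort all 12 observations; assign midranks.
sorted (value, group): (14,X), (17,Y), (20,X), (23,X), (25,Y), (29,X), (30,X), (31,Y), (34,Y), (35,Y), (39,Y), (42,Y)
ranks: 14->1, 17->2, 20->3, 23->4, 25->5, 29->6, 30->7, 31->8, 34->9, 35->10, 39->11, 42->12
Step 2: Rank sum for X: R1 = 1 + 3 + 4 + 6 + 7 = 21.
Step 3: U_X = R1 - n1(n1+1)/2 = 21 - 5*6/2 = 21 - 15 = 6.
       U_Y = n1*n2 - U_X = 35 - 6 = 29.
Step 4: No ties, so the exact null distribution of U (based on enumerating the C(12,5) = 792 equally likely rank assignments) gives the two-sided p-value.
Step 5: p-value = 0.073232; compare to alpha = 0.05. fail to reject H0.

U_X = 6, p = 0.073232, fail to reject H0 at alpha = 0.05.


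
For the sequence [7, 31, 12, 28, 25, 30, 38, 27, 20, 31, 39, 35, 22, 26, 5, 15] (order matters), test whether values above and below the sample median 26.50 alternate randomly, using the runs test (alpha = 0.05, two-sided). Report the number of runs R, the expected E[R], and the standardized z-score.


Step 1: Compute median = 26.50; label A = above, B = below.
Labels in order: BABABAAABAAABBBB  (n_A = 8, n_B = 8)
Step 2: Count runs R = 9.
Step 3: Under H0 (random ordering), E[R] = 2*n_A*n_B/(n_A+n_B) + 1 = 2*8*8/16 + 1 = 9.0000.
        Var[R] = 2*n_A*n_B*(2*n_A*n_B - n_A - n_B) / ((n_A+n_B)^2 * (n_A+n_B-1)) = 14336/3840 = 3.7333.
        SD[R] = 1.9322.
Step 4: R = E[R], so z = 0 with no continuity correction.
Step 5: Two-sided p-value via normal approximation = 2*(1 - Phi(|z|)) = 1.000000.
Step 6: alpha = 0.05. fail to reject H0.

R = 9, z = 0.0000, p = 1.000000, fail to reject H0.


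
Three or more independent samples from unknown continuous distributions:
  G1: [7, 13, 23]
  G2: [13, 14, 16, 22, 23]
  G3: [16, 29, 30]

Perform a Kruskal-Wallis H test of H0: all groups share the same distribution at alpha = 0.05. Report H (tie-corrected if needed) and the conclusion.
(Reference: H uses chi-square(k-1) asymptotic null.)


Step 1: Combine all N = 11 observations and assign midranks.
sorted (value, group, rank): (7,G1,1), (13,G1,2.5), (13,G2,2.5), (14,G2,4), (16,G2,5.5), (16,G3,5.5), (22,G2,7), (23,G1,8.5), (23,G2,8.5), (29,G3,10), (30,G3,11)
Step 2: Sum ranks within each group.
R_1 = 12 (n_1 = 3)
R_2 = 27.5 (n_2 = 5)
R_3 = 26.5 (n_3 = 3)
Step 3: H = 12/(N(N+1)) * sum(R_i^2/n_i) - 3(N+1)
     = 12/(11*12) * (12^2/3 + 27.5^2/5 + 26.5^2/3) - 3*12
     = 0.090909 * 433.333 - 36
     = 3.393939.
Step 4: Ties present; correction factor C = 1 - 18/(11^3 - 11) = 0.986364. Corrected H = 3.393939 / 0.986364 = 3.440860.
Step 5: Under H0, H ~ chi^2(2); p-value = 0.178989.
Step 6: alpha = 0.05. fail to reject H0.

H = 3.4409, df = 2, p = 0.178989, fail to reject H0.


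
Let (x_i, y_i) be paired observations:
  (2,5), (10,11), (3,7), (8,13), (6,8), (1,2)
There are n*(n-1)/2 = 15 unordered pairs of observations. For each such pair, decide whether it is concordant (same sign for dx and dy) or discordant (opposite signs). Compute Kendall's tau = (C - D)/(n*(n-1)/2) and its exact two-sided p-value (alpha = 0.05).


Step 1: Enumerate the 15 unordered pairs (i,j) with i<j and classify each by sign(x_j-x_i) * sign(y_j-y_i).
  (1,2):dx=+8,dy=+6->C; (1,3):dx=+1,dy=+2->C; (1,4):dx=+6,dy=+8->C; (1,5):dx=+4,dy=+3->C
  (1,6):dx=-1,dy=-3->C; (2,3):dx=-7,dy=-4->C; (2,4):dx=-2,dy=+2->D; (2,5):dx=-4,dy=-3->C
  (2,6):dx=-9,dy=-9->C; (3,4):dx=+5,dy=+6->C; (3,5):dx=+3,dy=+1->C; (3,6):dx=-2,dy=-5->C
  (4,5):dx=-2,dy=-5->C; (4,6):dx=-7,dy=-11->C; (5,6):dx=-5,dy=-6->C
Step 2: C = 14, D = 1, total pairs = 15.
Step 3: tau = (C - D)/(n(n-1)/2) = (14 - 1)/15 = 0.866667.
Step 4: Exact two-sided p-value (enumerate n! = 720 permutations of y under H0): p = 0.016667.
Step 5: alpha = 0.05. reject H0.

tau_b = 0.8667 (C=14, D=1), p = 0.016667, reject H0.


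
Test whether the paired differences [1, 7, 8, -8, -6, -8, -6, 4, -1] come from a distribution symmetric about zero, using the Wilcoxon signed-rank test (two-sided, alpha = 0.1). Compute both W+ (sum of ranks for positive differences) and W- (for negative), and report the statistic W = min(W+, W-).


Step 1: Drop any zero differences (none here) and take |d_i|.
|d| = [1, 7, 8, 8, 6, 8, 6, 4, 1]
Step 2: Midrank |d_i| (ties get averaged ranks).
ranks: |1|->1.5, |7|->6, |8|->8, |8|->8, |6|->4.5, |8|->8, |6|->4.5, |4|->3, |1|->1.5
Step 3: Attach original signs; sum ranks with positive sign and with negative sign.
W+ = 1.5 + 6 + 8 + 3 = 18.5
W- = 8 + 4.5 + 8 + 4.5 + 1.5 = 26.5
(Check: W+ + W- = 45 should equal n(n+1)/2 = 45.)
Step 4: Test statistic W = min(W+, W-) = 18.5.
Step 5: Ties in |d|, so use the tie-corrected normal approximation.
        E[W] = n(n+1)/4 = 9*10/4 = 22.5.
        Tie groups: |d|=1 (t=2), |d|=6 (t=2), |d|=8 (t=3); sum(t^3 - t) = 36.
        Var[W] = n(n+1)(2n+1)/24 - sum(t^3-t)/48 = 1710/24 - 36/48 = 70.5.
        z = (W - E[W]) / sqrt(Var[W]) = (18.5 - 22.5) / 8.3964 = -0.4764.
        Two-sided p = 2*Phi(z) = 0.633794.
Step 6: alpha = 0.1. fail to reject H0.

W+ = 18.5, W- = 26.5, W = min = 18.5, p = 0.633794, fail to reject H0.


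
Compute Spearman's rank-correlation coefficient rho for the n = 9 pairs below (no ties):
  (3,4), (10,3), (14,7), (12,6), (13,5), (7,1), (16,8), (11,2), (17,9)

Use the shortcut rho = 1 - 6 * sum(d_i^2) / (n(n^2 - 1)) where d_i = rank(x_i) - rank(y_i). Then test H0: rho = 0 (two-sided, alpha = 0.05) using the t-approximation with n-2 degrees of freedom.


Step 1: Rank x and y separately (midranks; no ties here).
rank(x): 3->1, 10->3, 14->7, 12->5, 13->6, 7->2, 16->8, 11->4, 17->9
rank(y): 4->4, 3->3, 7->7, 6->6, 5->5, 1->1, 8->8, 2->2, 9->9
Step 2: d_i = R_x(i) - R_y(i); compute d_i^2.
  (1-4)^2=9, (3-3)^2=0, (7-7)^2=0, (5-6)^2=1, (6-5)^2=1, (2-1)^2=1, (8-8)^2=0, (4-2)^2=4, (9-9)^2=0
sum(d^2) = 16.
Step 3: rho = 1 - 6*16 / (9*(9^2 - 1)) = 1 - 96/720 = 0.866667.
Step 4: Under H0, t = rho * sqrt((n-2)/(1-rho^2)) = 4.5962 ~ t(7).
Step 5: Two-sided p-value from the t-distribution with 7 df = 0.002495.
Step 6: alpha = 0.05. reject H0.

rho = 0.8667, p = 0.002495, reject H0 at alpha = 0.05.


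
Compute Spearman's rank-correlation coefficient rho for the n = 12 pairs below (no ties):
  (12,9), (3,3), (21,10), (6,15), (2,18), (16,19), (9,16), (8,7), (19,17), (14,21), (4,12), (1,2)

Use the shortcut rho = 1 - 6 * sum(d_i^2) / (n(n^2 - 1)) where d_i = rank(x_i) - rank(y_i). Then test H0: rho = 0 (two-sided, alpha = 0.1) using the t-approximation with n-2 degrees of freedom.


Step 1: Rank x and y separately (midranks; no ties here).
rank(x): 12->8, 3->3, 21->12, 6->5, 2->2, 16->10, 9->7, 8->6, 19->11, 14->9, 4->4, 1->1
rank(y): 9->4, 3->2, 10->5, 15->7, 18->10, 19->11, 16->8, 7->3, 17->9, 21->12, 12->6, 2->1
Step 2: d_i = R_x(i) - R_y(i); compute d_i^2.
  (8-4)^2=16, (3-2)^2=1, (12-5)^2=49, (5-7)^2=4, (2-10)^2=64, (10-11)^2=1, (7-8)^2=1, (6-3)^2=9, (11-9)^2=4, (9-12)^2=9, (4-6)^2=4, (1-1)^2=0
sum(d^2) = 162.
Step 3: rho = 1 - 6*162 / (12*(12^2 - 1)) = 1 - 972/1716 = 0.433566.
Step 4: Under H0, t = rho * sqrt((n-2)/(1-rho^2)) = 1.5215 ~ t(10).
Step 5: Two-sided p-value from the t-distribution with 10 df = 0.159106.
Step 6: alpha = 0.1. fail to reject H0.

rho = 0.4336, p = 0.159106, fail to reject H0 at alpha = 0.1.


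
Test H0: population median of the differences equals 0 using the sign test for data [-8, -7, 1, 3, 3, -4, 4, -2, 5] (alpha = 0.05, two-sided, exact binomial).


Step 1: Discard zero differences. Original n = 9; n_eff = number of nonzero differences = 9.
Nonzero differences (with sign): -8, -7, +1, +3, +3, -4, +4, -2, +5
Step 2: Count signs: positive = 5, negative = 4.
Step 3: Under H0: P(positive) = 0.5, so the number of positives S ~ Bin(9, 0.5).
Step 4: Two-sided exact p-value = sum of Bin(9,0.5) probabilities at or below the observed probability = 1.000000.
Step 5: alpha = 0.05. fail to reject H0.

n_eff = 9, pos = 5, neg = 4, p = 1.000000, fail to reject H0.


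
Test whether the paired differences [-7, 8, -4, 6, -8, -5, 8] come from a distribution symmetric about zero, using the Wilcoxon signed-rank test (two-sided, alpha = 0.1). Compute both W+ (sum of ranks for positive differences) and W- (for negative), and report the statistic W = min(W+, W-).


Step 1: Drop any zero differences (none here) and take |d_i|.
|d| = [7, 8, 4, 6, 8, 5, 8]
Step 2: Midrank |d_i| (ties get averaged ranks).
ranks: |7|->4, |8|->6, |4|->1, |6|->3, |8|->6, |5|->2, |8|->6
Step 3: Attach original signs; sum ranks with positive sign and with negative sign.
W+ = 6 + 3 + 6 = 15
W- = 4 + 1 + 6 + 2 = 13
(Check: W+ + W- = 28 should equal n(n+1)/2 = 28.)
Step 4: Test statistic W = min(W+, W-) = 13.
Step 5: Ties in |d|, so use the tie-corrected normal approximation.
        E[W] = n(n+1)/4 = 7*8/4 = 14.
        Tie groups: |d|=8 (t=3); sum(t^3 - t) = 24.
        Var[W] = n(n+1)(2n+1)/24 - sum(t^3-t)/48 = 840/24 - 24/48 = 34.5.
        z = (W - E[W]) / sqrt(Var[W]) = (13 - 14) / 5.8737 = -0.1703.
        Two-sided p = 2*Phi(z) = 0.864813.
Step 6: alpha = 0.1. fail to reject H0.

W+ = 15, W- = 13, W = min = 13, p = 0.864813, fail to reject H0.


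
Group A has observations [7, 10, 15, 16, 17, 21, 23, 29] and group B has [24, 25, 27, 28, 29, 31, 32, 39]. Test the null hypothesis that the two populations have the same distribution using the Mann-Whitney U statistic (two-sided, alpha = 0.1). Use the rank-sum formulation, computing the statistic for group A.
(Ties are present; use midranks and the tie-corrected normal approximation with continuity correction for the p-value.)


Step 1: Combine and sort all 16 observations; assign midranks.
sorted (value, group): (7,X), (10,X), (15,X), (16,X), (17,X), (21,X), (23,X), (24,Y), (25,Y), (27,Y), (28,Y), (29,X), (29,Y), (31,Y), (32,Y), (39,Y)
ranks: 7->1, 10->2, 15->3, 16->4, 17->5, 21->6, 23->7, 24->8, 25->9, 27->10, 28->11, 29->12.5, 29->12.5, 31->14, 32->15, 39->16
Step 2: Rank sum for X: R1 = 1 + 2 + 3 + 4 + 5 + 6 + 7 + 12.5 = 40.5.
Step 3: U_X = R1 - n1(n1+1)/2 = 40.5 - 8*9/2 = 40.5 - 36 = 4.5.
       U_Y = n1*n2 - U_X = 64 - 4.5 = 59.5.
Step 4: Ties are present, so use the tie-corrected normal approximation (with continuity correction) for the p-value.
Step 5: p-value = 0.004545; compare to alpha = 0.1. reject H0.

U_X = 4.5, p = 0.004545, reject H0 at alpha = 0.1.


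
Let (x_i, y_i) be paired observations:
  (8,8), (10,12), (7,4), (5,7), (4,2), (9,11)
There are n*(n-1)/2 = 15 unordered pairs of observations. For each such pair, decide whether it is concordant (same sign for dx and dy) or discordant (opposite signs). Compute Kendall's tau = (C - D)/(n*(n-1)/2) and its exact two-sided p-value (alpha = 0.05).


Step 1: Enumerate the 15 unordered pairs (i,j) with i<j and classify each by sign(x_j-x_i) * sign(y_j-y_i).
  (1,2):dx=+2,dy=+4->C; (1,3):dx=-1,dy=-4->C; (1,4):dx=-3,dy=-1->C; (1,5):dx=-4,dy=-6->C
  (1,6):dx=+1,dy=+3->C; (2,3):dx=-3,dy=-8->C; (2,4):dx=-5,dy=-5->C; (2,5):dx=-6,dy=-10->C
  (2,6):dx=-1,dy=-1->C; (3,4):dx=-2,dy=+3->D; (3,5):dx=-3,dy=-2->C; (3,6):dx=+2,dy=+7->C
  (4,5):dx=-1,dy=-5->C; (4,6):dx=+4,dy=+4->C; (5,6):dx=+5,dy=+9->C
Step 2: C = 14, D = 1, total pairs = 15.
Step 3: tau = (C - D)/(n(n-1)/2) = (14 - 1)/15 = 0.866667.
Step 4: Exact two-sided p-value (enumerate n! = 720 permutations of y under H0): p = 0.016667.
Step 5: alpha = 0.05. reject H0.

tau_b = 0.8667 (C=14, D=1), p = 0.016667, reject H0.


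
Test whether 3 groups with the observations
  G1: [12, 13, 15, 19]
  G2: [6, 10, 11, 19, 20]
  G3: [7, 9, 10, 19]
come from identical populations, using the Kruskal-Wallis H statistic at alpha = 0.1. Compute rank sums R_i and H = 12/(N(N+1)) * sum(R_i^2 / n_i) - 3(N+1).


Step 1: Combine all N = 13 observations and assign midranks.
sorted (value, group, rank): (6,G2,1), (7,G3,2), (9,G3,3), (10,G2,4.5), (10,G3,4.5), (11,G2,6), (12,G1,7), (13,G1,8), (15,G1,9), (19,G1,11), (19,G2,11), (19,G3,11), (20,G2,13)
Step 2: Sum ranks within each group.
R_1 = 35 (n_1 = 4)
R_2 = 35.5 (n_2 = 5)
R_3 = 20.5 (n_3 = 4)
Step 3: H = 12/(N(N+1)) * sum(R_i^2/n_i) - 3(N+1)
     = 12/(13*14) * (35^2/4 + 35.5^2/5 + 20.5^2/4) - 3*14
     = 0.065934 * 663.362 - 42
     = 1.738187.
Step 4: Ties present; correction factor C = 1 - 30/(13^3 - 13) = 0.986264. Corrected H = 1.738187 / 0.986264 = 1.762396.
Step 5: Under H0, H ~ chi^2(2); p-value = 0.414286.
Step 6: alpha = 0.1. fail to reject H0.

H = 1.7624, df = 2, p = 0.414286, fail to reject H0.


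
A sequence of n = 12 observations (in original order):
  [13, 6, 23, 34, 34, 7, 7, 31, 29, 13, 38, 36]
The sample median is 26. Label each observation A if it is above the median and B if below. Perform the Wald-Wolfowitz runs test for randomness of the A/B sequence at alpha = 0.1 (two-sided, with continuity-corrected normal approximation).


Step 1: Compute median = 26; label A = above, B = below.
Labels in order: BBBAABBAABAA  (n_A = 6, n_B = 6)
Step 2: Count runs R = 6.
Step 3: Under H0 (random ordering), E[R] = 2*n_A*n_B/(n_A+n_B) + 1 = 2*6*6/12 + 1 = 7.0000.
        Var[R] = 2*n_A*n_B*(2*n_A*n_B - n_A - n_B) / ((n_A+n_B)^2 * (n_A+n_B-1)) = 4320/1584 = 2.7273.
        SD[R] = 1.6514.
Step 4: Continuity-corrected z = (R + 0.5 - E[R]) / SD[R] = (6 + 0.5 - 7.0000) / 1.6514 = -0.3028.
Step 5: Two-sided p-value via normal approximation = 2*(1 - Phi(|z|)) = 0.762069.
Step 6: alpha = 0.1. fail to reject H0.

R = 6, z = -0.3028, p = 0.762069, fail to reject H0.


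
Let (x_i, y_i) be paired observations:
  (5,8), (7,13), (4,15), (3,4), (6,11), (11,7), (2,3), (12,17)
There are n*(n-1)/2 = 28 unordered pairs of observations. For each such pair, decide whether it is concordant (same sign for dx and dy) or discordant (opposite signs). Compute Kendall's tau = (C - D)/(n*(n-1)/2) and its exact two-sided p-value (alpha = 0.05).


Step 1: Enumerate the 28 unordered pairs (i,j) with i<j and classify each by sign(x_j-x_i) * sign(y_j-y_i).
  (1,2):dx=+2,dy=+5->C; (1,3):dx=-1,dy=+7->D; (1,4):dx=-2,dy=-4->C; (1,5):dx=+1,dy=+3->C
  (1,6):dx=+6,dy=-1->D; (1,7):dx=-3,dy=-5->C; (1,8):dx=+7,dy=+9->C; (2,3):dx=-3,dy=+2->D
  (2,4):dx=-4,dy=-9->C; (2,5):dx=-1,dy=-2->C; (2,6):dx=+4,dy=-6->D; (2,7):dx=-5,dy=-10->C
  (2,8):dx=+5,dy=+4->C; (3,4):dx=-1,dy=-11->C; (3,5):dx=+2,dy=-4->D; (3,6):dx=+7,dy=-8->D
  (3,7):dx=-2,dy=-12->C; (3,8):dx=+8,dy=+2->C; (4,5):dx=+3,dy=+7->C; (4,6):dx=+8,dy=+3->C
  (4,7):dx=-1,dy=-1->C; (4,8):dx=+9,dy=+13->C; (5,6):dx=+5,dy=-4->D; (5,7):dx=-4,dy=-8->C
  (5,8):dx=+6,dy=+6->C; (6,7):dx=-9,dy=-4->C; (6,8):dx=+1,dy=+10->C; (7,8):dx=+10,dy=+14->C
Step 2: C = 21, D = 7, total pairs = 28.
Step 3: tau = (C - D)/(n(n-1)/2) = (21 - 7)/28 = 0.500000.
Step 4: Exact two-sided p-value (enumerate n! = 40320 permutations of y under H0): p = 0.108681.
Step 5: alpha = 0.05. fail to reject H0.

tau_b = 0.5000 (C=21, D=7), p = 0.108681, fail to reject H0.


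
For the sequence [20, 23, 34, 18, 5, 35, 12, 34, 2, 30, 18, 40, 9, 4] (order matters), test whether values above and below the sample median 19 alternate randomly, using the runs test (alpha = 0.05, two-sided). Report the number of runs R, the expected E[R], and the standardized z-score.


Step 1: Compute median = 19; label A = above, B = below.
Labels in order: AAABBABABABABB  (n_A = 7, n_B = 7)
Step 2: Count runs R = 10.
Step 3: Under H0 (random ordering), E[R] = 2*n_A*n_B/(n_A+n_B) + 1 = 2*7*7/14 + 1 = 8.0000.
        Var[R] = 2*n_A*n_B*(2*n_A*n_B - n_A - n_B) / ((n_A+n_B)^2 * (n_A+n_B-1)) = 8232/2548 = 3.2308.
        SD[R] = 1.7974.
Step 4: Continuity-corrected z = (R - 0.5 - E[R]) / SD[R] = (10 - 0.5 - 8.0000) / 1.7974 = 0.8345.
Step 5: Two-sided p-value via normal approximation = 2*(1 - Phi(|z|)) = 0.403986.
Step 6: alpha = 0.05. fail to reject H0.

R = 10, z = 0.8345, p = 0.403986, fail to reject H0.


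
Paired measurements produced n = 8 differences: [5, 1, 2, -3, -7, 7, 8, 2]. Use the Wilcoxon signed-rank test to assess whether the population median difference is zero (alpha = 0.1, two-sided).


Step 1: Drop any zero differences (none here) and take |d_i|.
|d| = [5, 1, 2, 3, 7, 7, 8, 2]
Step 2: Midrank |d_i| (ties get averaged ranks).
ranks: |5|->5, |1|->1, |2|->2.5, |3|->4, |7|->6.5, |7|->6.5, |8|->8, |2|->2.5
Step 3: Attach original signs; sum ranks with positive sign and with negative sign.
W+ = 5 + 1 + 2.5 + 6.5 + 8 + 2.5 = 25.5
W- = 4 + 6.5 = 10.5
(Check: W+ + W- = 36 should equal n(n+1)/2 = 36.)
Step 4: Test statistic W = min(W+, W-) = 10.5.
Step 5: Ties in |d|, so use the tie-corrected normal approximation.
        E[W] = n(n+1)/4 = 8*9/4 = 18.
        Tie groups: |d|=2 (t=2), |d|=7 (t=2); sum(t^3 - t) = 12.
        Var[W] = n(n+1)(2n+1)/24 - sum(t^3-t)/48 = 1224/24 - 12/48 = 50.75.
        z = (W - E[W]) / sqrt(Var[W]) = (10.5 - 18) / 7.1239 = -1.0528.
        Two-sided p = 2*Phi(z) = 0.292436.
Step 6: alpha = 0.1. fail to reject H0.

W+ = 25.5, W- = 10.5, W = min = 10.5, p = 0.292436, fail to reject H0.


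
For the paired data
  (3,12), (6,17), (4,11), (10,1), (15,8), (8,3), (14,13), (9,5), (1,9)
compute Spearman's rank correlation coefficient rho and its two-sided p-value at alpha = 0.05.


Step 1: Rank x and y separately (midranks; no ties here).
rank(x): 3->2, 6->4, 4->3, 10->7, 15->9, 8->5, 14->8, 9->6, 1->1
rank(y): 12->7, 17->9, 11->6, 1->1, 8->4, 3->2, 13->8, 5->3, 9->5
Step 2: d_i = R_x(i) - R_y(i); compute d_i^2.
  (2-7)^2=25, (4-9)^2=25, (3-6)^2=9, (7-1)^2=36, (9-4)^2=25, (5-2)^2=9, (8-8)^2=0, (6-3)^2=9, (1-5)^2=16
sum(d^2) = 154.
Step 3: rho = 1 - 6*154 / (9*(9^2 - 1)) = 1 - 924/720 = -0.283333.
Step 4: Under H0, t = rho * sqrt((n-2)/(1-rho^2)) = -0.7817 ~ t(7).
Step 5: Two-sided p-value from the t-distribution with 7 df = 0.460030.
Step 6: alpha = 0.05. fail to reject H0.

rho = -0.2833, p = 0.460030, fail to reject H0 at alpha = 0.05.


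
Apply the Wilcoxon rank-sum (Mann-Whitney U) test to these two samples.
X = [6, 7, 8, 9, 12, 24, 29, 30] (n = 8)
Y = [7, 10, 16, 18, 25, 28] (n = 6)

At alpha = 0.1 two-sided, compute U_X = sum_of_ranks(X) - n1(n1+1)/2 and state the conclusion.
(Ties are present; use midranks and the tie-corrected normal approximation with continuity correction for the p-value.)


Step 1: Combine and sort all 14 observations; assign midranks.
sorted (value, group): (6,X), (7,X), (7,Y), (8,X), (9,X), (10,Y), (12,X), (16,Y), (18,Y), (24,X), (25,Y), (28,Y), (29,X), (30,X)
ranks: 6->1, 7->2.5, 7->2.5, 8->4, 9->5, 10->6, 12->7, 16->8, 18->9, 24->10, 25->11, 28->12, 29->13, 30->14
Step 2: Rank sum for X: R1 = 1 + 2.5 + 4 + 5 + 7 + 10 + 13 + 14 = 56.5.
Step 3: U_X = R1 - n1(n1+1)/2 = 56.5 - 8*9/2 = 56.5 - 36 = 20.5.
       U_Y = n1*n2 - U_X = 48 - 20.5 = 27.5.
Step 4: Ties are present, so use the tie-corrected normal approximation (with continuity correction) for the p-value.
Step 5: p-value = 0.698220; compare to alpha = 0.1. fail to reject H0.

U_X = 20.5, p = 0.698220, fail to reject H0 at alpha = 0.1.


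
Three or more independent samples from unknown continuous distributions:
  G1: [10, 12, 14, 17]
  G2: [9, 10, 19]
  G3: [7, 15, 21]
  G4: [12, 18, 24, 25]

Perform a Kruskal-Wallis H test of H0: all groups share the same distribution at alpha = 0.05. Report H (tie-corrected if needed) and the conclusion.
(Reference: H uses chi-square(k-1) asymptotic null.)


Step 1: Combine all N = 14 observations and assign midranks.
sorted (value, group, rank): (7,G3,1), (9,G2,2), (10,G1,3.5), (10,G2,3.5), (12,G1,5.5), (12,G4,5.5), (14,G1,7), (15,G3,8), (17,G1,9), (18,G4,10), (19,G2,11), (21,G3,12), (24,G4,13), (25,G4,14)
Step 2: Sum ranks within each group.
R_1 = 25 (n_1 = 4)
R_2 = 16.5 (n_2 = 3)
R_3 = 21 (n_3 = 3)
R_4 = 42.5 (n_4 = 4)
Step 3: H = 12/(N(N+1)) * sum(R_i^2/n_i) - 3(N+1)
     = 12/(14*15) * (25^2/4 + 16.5^2/3 + 21^2/3 + 42.5^2/4) - 3*15
     = 0.057143 * 845.562 - 45
     = 3.317857.
Step 4: Ties present; correction factor C = 1 - 12/(14^3 - 14) = 0.995604. Corrected H = 3.317857 / 0.995604 = 3.332506.
Step 5: Under H0, H ~ chi^2(3); p-value = 0.343144.
Step 6: alpha = 0.05. fail to reject H0.

H = 3.3325, df = 3, p = 0.343144, fail to reject H0.


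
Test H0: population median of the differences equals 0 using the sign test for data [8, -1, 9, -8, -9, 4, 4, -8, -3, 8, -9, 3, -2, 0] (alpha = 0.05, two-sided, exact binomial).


Step 1: Discard zero differences. Original n = 14; n_eff = number of nonzero differences = 13.
Nonzero differences (with sign): +8, -1, +9, -8, -9, +4, +4, -8, -3, +8, -9, +3, -2
Step 2: Count signs: positive = 6, negative = 7.
Step 3: Under H0: P(positive) = 0.5, so the number of positives S ~ Bin(13, 0.5).
Step 4: Two-sided exact p-value = sum of Bin(13,0.5) probabilities at or below the observed probability = 1.000000.
Step 5: alpha = 0.05. fail to reject H0.

n_eff = 13, pos = 6, neg = 7, p = 1.000000, fail to reject H0.


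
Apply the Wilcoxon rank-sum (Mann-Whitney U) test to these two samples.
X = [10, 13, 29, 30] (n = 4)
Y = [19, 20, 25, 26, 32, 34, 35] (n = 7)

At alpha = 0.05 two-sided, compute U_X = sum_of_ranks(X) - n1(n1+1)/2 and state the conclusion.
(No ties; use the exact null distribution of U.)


Step 1: Combine and sort all 11 observations; assign midranks.
sorted (value, group): (10,X), (13,X), (19,Y), (20,Y), (25,Y), (26,Y), (29,X), (30,X), (32,Y), (34,Y), (35,Y)
ranks: 10->1, 13->2, 19->3, 20->4, 25->5, 26->6, 29->7, 30->8, 32->9, 34->10, 35->11
Step 2: Rank sum for X: R1 = 1 + 2 + 7 + 8 = 18.
Step 3: U_X = R1 - n1(n1+1)/2 = 18 - 4*5/2 = 18 - 10 = 8.
       U_Y = n1*n2 - U_X = 28 - 8 = 20.
Step 4: No ties, so the exact null distribution of U (based on enumerating the C(11,4) = 330 equally likely rank assignments) gives the two-sided p-value.
Step 5: p-value = 0.315152; compare to alpha = 0.05. fail to reject H0.

U_X = 8, p = 0.315152, fail to reject H0 at alpha = 0.05.


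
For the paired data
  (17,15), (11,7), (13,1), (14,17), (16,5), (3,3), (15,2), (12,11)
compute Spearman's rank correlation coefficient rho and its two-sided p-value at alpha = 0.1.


Step 1: Rank x and y separately (midranks; no ties here).
rank(x): 17->8, 11->2, 13->4, 14->5, 16->7, 3->1, 15->6, 12->3
rank(y): 15->7, 7->5, 1->1, 17->8, 5->4, 3->3, 2->2, 11->6
Step 2: d_i = R_x(i) - R_y(i); compute d_i^2.
  (8-7)^2=1, (2-5)^2=9, (4-1)^2=9, (5-8)^2=9, (7-4)^2=9, (1-3)^2=4, (6-2)^2=16, (3-6)^2=9
sum(d^2) = 66.
Step 3: rho = 1 - 6*66 / (8*(8^2 - 1)) = 1 - 396/504 = 0.214286.
Step 4: Under H0, t = rho * sqrt((n-2)/(1-rho^2)) = 0.5374 ~ t(6).
Step 5: Two-sided p-value from the t-distribution with 6 df = 0.610344.
Step 6: alpha = 0.1. fail to reject H0.

rho = 0.2143, p = 0.610344, fail to reject H0 at alpha = 0.1.


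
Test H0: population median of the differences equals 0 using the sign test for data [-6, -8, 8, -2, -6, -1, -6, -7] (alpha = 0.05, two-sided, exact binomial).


Step 1: Discard zero differences. Original n = 8; n_eff = number of nonzero differences = 8.
Nonzero differences (with sign): -6, -8, +8, -2, -6, -1, -6, -7
Step 2: Count signs: positive = 1, negative = 7.
Step 3: Under H0: P(positive) = 0.5, so the number of positives S ~ Bin(8, 0.5).
Step 4: Two-sided exact p-value = sum of Bin(8,0.5) probabilities at or below the observed probability = 0.070312.
Step 5: alpha = 0.05. fail to reject H0.

n_eff = 8, pos = 1, neg = 7, p = 0.070312, fail to reject H0.


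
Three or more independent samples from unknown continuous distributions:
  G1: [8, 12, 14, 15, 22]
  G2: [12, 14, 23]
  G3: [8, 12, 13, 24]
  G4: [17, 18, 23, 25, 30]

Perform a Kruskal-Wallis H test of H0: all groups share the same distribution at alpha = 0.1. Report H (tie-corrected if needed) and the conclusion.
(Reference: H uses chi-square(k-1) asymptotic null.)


Step 1: Combine all N = 17 observations and assign midranks.
sorted (value, group, rank): (8,G1,1.5), (8,G3,1.5), (12,G1,4), (12,G2,4), (12,G3,4), (13,G3,6), (14,G1,7.5), (14,G2,7.5), (15,G1,9), (17,G4,10), (18,G4,11), (22,G1,12), (23,G2,13.5), (23,G4,13.5), (24,G3,15), (25,G4,16), (30,G4,17)
Step 2: Sum ranks within each group.
R_1 = 34 (n_1 = 5)
R_2 = 25 (n_2 = 3)
R_3 = 26.5 (n_3 = 4)
R_4 = 67.5 (n_4 = 5)
Step 3: H = 12/(N(N+1)) * sum(R_i^2/n_i) - 3(N+1)
     = 12/(17*18) * (34^2/5 + 25^2/3 + 26.5^2/4 + 67.5^2/5) - 3*18
     = 0.039216 * 1526.35 - 54
     = 5.856699.
Step 4: Ties present; correction factor C = 1 - 42/(17^3 - 17) = 0.991422. Corrected H = 5.856699 / 0.991422 = 5.907375.
Step 5: Under H0, H ~ chi^2(3); p-value = 0.116205.
Step 6: alpha = 0.1. fail to reject H0.

H = 5.9074, df = 3, p = 0.116205, fail to reject H0.


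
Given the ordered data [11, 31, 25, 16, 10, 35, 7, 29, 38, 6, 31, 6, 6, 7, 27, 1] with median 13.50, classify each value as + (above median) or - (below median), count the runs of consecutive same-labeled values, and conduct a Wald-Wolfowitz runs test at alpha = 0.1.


Step 1: Compute median = 13.50; label A = above, B = below.
Labels in order: BAAABABAABABBBAB  (n_A = 8, n_B = 8)
Step 2: Count runs R = 11.
Step 3: Under H0 (random ordering), E[R] = 2*n_A*n_B/(n_A+n_B) + 1 = 2*8*8/16 + 1 = 9.0000.
        Var[R] = 2*n_A*n_B*(2*n_A*n_B - n_A - n_B) / ((n_A+n_B)^2 * (n_A+n_B-1)) = 14336/3840 = 3.7333.
        SD[R] = 1.9322.
Step 4: Continuity-corrected z = (R - 0.5 - E[R]) / SD[R] = (11 - 0.5 - 9.0000) / 1.9322 = 0.7763.
Step 5: Two-sided p-value via normal approximation = 2*(1 - Phi(|z|)) = 0.437558.
Step 6: alpha = 0.1. fail to reject H0.

R = 11, z = 0.7763, p = 0.437558, fail to reject H0.


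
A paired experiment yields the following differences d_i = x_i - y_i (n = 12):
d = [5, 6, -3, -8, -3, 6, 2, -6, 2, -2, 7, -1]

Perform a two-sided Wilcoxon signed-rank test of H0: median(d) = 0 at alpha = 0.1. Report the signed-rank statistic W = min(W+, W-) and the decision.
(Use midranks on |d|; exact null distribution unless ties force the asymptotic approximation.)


Step 1: Drop any zero differences (none here) and take |d_i|.
|d| = [5, 6, 3, 8, 3, 6, 2, 6, 2, 2, 7, 1]
Step 2: Midrank |d_i| (ties get averaged ranks).
ranks: |5|->7, |6|->9, |3|->5.5, |8|->12, |3|->5.5, |6|->9, |2|->3, |6|->9, |2|->3, |2|->3, |7|->11, |1|->1
Step 3: Attach original signs; sum ranks with positive sign and with negative sign.
W+ = 7 + 9 + 9 + 3 + 3 + 11 = 42
W- = 5.5 + 12 + 5.5 + 9 + 3 + 1 = 36
(Check: W+ + W- = 78 should equal n(n+1)/2 = 78.)
Step 4: Test statistic W = min(W+, W-) = 36.
Step 5: Ties in |d|, so use the tie-corrected normal approximation.
        E[W] = n(n+1)/4 = 12*13/4 = 39.
        Tie groups: |d|=2 (t=3), |d|=3 (t=2), |d|=6 (t=3); sum(t^3 - t) = 54.
        Var[W] = n(n+1)(2n+1)/24 - sum(t^3-t)/48 = 3900/24 - 54/48 = 161.375.
        z = (W - E[W]) / sqrt(Var[W]) = (36 - 39) / 12.7033 = -0.2362.
        Two-sided p = 2*Phi(z) = 0.813310.
Step 6: alpha = 0.1. fail to reject H0.

W+ = 42, W- = 36, W = min = 36, p = 0.813310, fail to reject H0.


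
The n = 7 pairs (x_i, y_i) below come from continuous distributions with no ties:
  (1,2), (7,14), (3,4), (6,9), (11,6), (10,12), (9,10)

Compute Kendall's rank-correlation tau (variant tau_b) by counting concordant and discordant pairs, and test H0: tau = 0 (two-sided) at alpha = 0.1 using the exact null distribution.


Step 1: Enumerate the 21 unordered pairs (i,j) with i<j and classify each by sign(x_j-x_i) * sign(y_j-y_i).
  (1,2):dx=+6,dy=+12->C; (1,3):dx=+2,dy=+2->C; (1,4):dx=+5,dy=+7->C; (1,5):dx=+10,dy=+4->C
  (1,6):dx=+9,dy=+10->C; (1,7):dx=+8,dy=+8->C; (2,3):dx=-4,dy=-10->C; (2,4):dx=-1,dy=-5->C
  (2,5):dx=+4,dy=-8->D; (2,6):dx=+3,dy=-2->D; (2,7):dx=+2,dy=-4->D; (3,4):dx=+3,dy=+5->C
  (3,5):dx=+8,dy=+2->C; (3,6):dx=+7,dy=+8->C; (3,7):dx=+6,dy=+6->C; (4,5):dx=+5,dy=-3->D
  (4,6):dx=+4,dy=+3->C; (4,7):dx=+3,dy=+1->C; (5,6):dx=-1,dy=+6->D; (5,7):dx=-2,dy=+4->D
  (6,7):dx=-1,dy=-2->C
Step 2: C = 15, D = 6, total pairs = 21.
Step 3: tau = (C - D)/(n(n-1)/2) = (15 - 6)/21 = 0.428571.
Step 4: Exact two-sided p-value (enumerate n! = 5040 permutations of y under H0): p = 0.238889.
Step 5: alpha = 0.1. fail to reject H0.

tau_b = 0.4286 (C=15, D=6), p = 0.238889, fail to reject H0.


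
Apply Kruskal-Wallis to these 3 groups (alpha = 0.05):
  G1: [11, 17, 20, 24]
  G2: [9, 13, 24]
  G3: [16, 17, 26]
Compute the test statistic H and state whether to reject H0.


Step 1: Combine all N = 10 observations and assign midranks.
sorted (value, group, rank): (9,G2,1), (11,G1,2), (13,G2,3), (16,G3,4), (17,G1,5.5), (17,G3,5.5), (20,G1,7), (24,G1,8.5), (24,G2,8.5), (26,G3,10)
Step 2: Sum ranks within each group.
R_1 = 23 (n_1 = 4)
R_2 = 12.5 (n_2 = 3)
R_3 = 19.5 (n_3 = 3)
Step 3: H = 12/(N(N+1)) * sum(R_i^2/n_i) - 3(N+1)
     = 12/(10*11) * (23^2/4 + 12.5^2/3 + 19.5^2/3) - 3*11
     = 0.109091 * 311.083 - 33
     = 0.936364.
Step 4: Ties present; correction factor C = 1 - 12/(10^3 - 10) = 0.987879. Corrected H = 0.936364 / 0.987879 = 0.947853.
Step 5: Under H0, H ~ chi^2(2); p-value = 0.622553.
Step 6: alpha = 0.05. fail to reject H0.

H = 0.9479, df = 2, p = 0.622553, fail to reject H0.


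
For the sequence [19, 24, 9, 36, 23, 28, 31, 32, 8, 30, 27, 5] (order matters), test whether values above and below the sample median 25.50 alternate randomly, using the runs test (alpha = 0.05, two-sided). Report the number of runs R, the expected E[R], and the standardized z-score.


Step 1: Compute median = 25.50; label A = above, B = below.
Labels in order: BBBABAAABAAB  (n_A = 6, n_B = 6)
Step 2: Count runs R = 7.
Step 3: Under H0 (random ordering), E[R] = 2*n_A*n_B/(n_A+n_B) + 1 = 2*6*6/12 + 1 = 7.0000.
        Var[R] = 2*n_A*n_B*(2*n_A*n_B - n_A - n_B) / ((n_A+n_B)^2 * (n_A+n_B-1)) = 4320/1584 = 2.7273.
        SD[R] = 1.6514.
Step 4: R = E[R], so z = 0 with no continuity correction.
Step 5: Two-sided p-value via normal approximation = 2*(1 - Phi(|z|)) = 1.000000.
Step 6: alpha = 0.05. fail to reject H0.

R = 7, z = 0.0000, p = 1.000000, fail to reject H0.


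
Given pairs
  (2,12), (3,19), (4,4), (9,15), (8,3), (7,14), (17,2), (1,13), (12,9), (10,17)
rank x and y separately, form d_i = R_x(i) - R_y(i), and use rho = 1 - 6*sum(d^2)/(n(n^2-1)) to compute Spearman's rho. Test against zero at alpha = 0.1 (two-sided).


Step 1: Rank x and y separately (midranks; no ties here).
rank(x): 2->2, 3->3, 4->4, 9->7, 8->6, 7->5, 17->10, 1->1, 12->9, 10->8
rank(y): 12->5, 19->10, 4->3, 15->8, 3->2, 14->7, 2->1, 13->6, 9->4, 17->9
Step 2: d_i = R_x(i) - R_y(i); compute d_i^2.
  (2-5)^2=9, (3-10)^2=49, (4-3)^2=1, (7-8)^2=1, (6-2)^2=16, (5-7)^2=4, (10-1)^2=81, (1-6)^2=25, (9-4)^2=25, (8-9)^2=1
sum(d^2) = 212.
Step 3: rho = 1 - 6*212 / (10*(10^2 - 1)) = 1 - 1272/990 = -0.284848.
Step 4: Under H0, t = rho * sqrt((n-2)/(1-rho^2)) = -0.8405 ~ t(8).
Step 5: Two-sided p-value from the t-distribution with 8 df = 0.425038.
Step 6: alpha = 0.1. fail to reject H0.

rho = -0.2848, p = 0.425038, fail to reject H0 at alpha = 0.1.


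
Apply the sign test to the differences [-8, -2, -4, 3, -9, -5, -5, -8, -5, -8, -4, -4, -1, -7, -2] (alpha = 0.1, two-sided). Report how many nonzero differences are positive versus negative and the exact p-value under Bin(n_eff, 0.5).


Step 1: Discard zero differences. Original n = 15; n_eff = number of nonzero differences = 15.
Nonzero differences (with sign): -8, -2, -4, +3, -9, -5, -5, -8, -5, -8, -4, -4, -1, -7, -2
Step 2: Count signs: positive = 1, negative = 14.
Step 3: Under H0: P(positive) = 0.5, so the number of positives S ~ Bin(15, 0.5).
Step 4: Two-sided exact p-value = sum of Bin(15,0.5) probabilities at or below the observed probability = 0.000977.
Step 5: alpha = 0.1. reject H0.

n_eff = 15, pos = 1, neg = 14, p = 0.000977, reject H0.
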